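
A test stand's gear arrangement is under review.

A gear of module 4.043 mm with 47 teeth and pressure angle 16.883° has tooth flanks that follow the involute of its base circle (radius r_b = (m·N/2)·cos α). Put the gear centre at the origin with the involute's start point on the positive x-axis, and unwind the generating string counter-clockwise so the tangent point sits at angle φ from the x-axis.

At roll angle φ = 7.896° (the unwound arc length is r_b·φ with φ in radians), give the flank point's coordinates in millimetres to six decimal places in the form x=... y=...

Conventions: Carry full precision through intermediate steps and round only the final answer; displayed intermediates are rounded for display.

x=91.774764 y=0.079167

recognized (one wheel, involute flank): single-mesh tooth geometry, m = 4.043, N = 47
pitch radius r_p = m·N/2 = 4.043·47/2 = 95.010500
base radius r_b = r_p·cos α = 95.010500·cos 16.883° = 90.915528
roll angle φ = 7.896° = 0.13781120 rad
x = r_b·(cos φ + φ·sin φ) = 91.774764
y = r_b·(sin φ − φ·cos φ) = 0.079167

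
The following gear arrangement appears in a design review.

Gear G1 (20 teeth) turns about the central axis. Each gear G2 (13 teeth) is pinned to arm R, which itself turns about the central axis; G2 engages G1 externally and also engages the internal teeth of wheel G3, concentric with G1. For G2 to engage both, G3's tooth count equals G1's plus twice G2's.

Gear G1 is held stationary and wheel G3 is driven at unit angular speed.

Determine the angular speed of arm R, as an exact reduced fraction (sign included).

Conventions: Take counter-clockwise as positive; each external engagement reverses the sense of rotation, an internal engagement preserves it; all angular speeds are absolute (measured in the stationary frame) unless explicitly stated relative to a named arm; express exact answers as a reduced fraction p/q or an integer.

planetary set (20T centre, 13T on arm, 46T internal) — Willis relation
ring teeth: 20 + 2·13 = 46
20(ω_sun−ω_arm) = −46(ω_ring−ω_arm),  ω_sun = 0, ω_ring = 1
20(0−ω_arm) = −46(1−ω_arm)  ⇒  66·ω_arm = 46  ⇒  ω_arm = 23/33
exact speed ratio = 23/33

23/33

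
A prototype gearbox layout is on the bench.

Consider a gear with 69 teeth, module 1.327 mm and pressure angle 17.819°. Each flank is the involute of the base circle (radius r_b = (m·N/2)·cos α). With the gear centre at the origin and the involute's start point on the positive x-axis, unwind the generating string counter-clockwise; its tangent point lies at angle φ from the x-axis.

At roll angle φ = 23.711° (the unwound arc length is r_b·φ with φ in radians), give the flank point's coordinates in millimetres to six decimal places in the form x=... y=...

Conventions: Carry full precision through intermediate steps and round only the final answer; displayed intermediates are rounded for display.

x=47.159183 y=1.012148

recognized (one wheel, involute flank): single-mesh tooth geometry, m = 1.327, N = 69
pitch radius r_p = m·N/2 = 1.327·69/2 = 45.781500
base radius r_b = r_p·cos α = 45.781500·cos 17.819° = 43.585268
roll angle φ = 23.711° = 0.41383502 rad
x = r_b·(cos φ + φ·sin φ) = 47.159183
y = r_b·(sin φ − φ·cos φ) = 1.012148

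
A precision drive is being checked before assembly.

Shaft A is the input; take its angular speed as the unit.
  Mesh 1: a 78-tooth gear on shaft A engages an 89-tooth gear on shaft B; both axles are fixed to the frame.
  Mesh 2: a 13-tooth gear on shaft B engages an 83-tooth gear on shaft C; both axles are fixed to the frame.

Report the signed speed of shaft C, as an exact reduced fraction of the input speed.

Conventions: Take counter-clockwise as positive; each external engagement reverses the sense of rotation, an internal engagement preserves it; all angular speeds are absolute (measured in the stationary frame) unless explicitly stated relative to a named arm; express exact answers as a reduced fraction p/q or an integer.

1014/7387

2-mesh fixed-axis compound train (all bearings frame-fixed)
mesh 1 [78T→89T]: |ω|/ω_in = 1×78/89 = 78/89, sense flips to −
mesh 2 [13T→83T]: |ω|/ω_in = (78/89)×13/83 = 1014/7387, sense flips to +
signed output speed (× input speed) = 1014/7387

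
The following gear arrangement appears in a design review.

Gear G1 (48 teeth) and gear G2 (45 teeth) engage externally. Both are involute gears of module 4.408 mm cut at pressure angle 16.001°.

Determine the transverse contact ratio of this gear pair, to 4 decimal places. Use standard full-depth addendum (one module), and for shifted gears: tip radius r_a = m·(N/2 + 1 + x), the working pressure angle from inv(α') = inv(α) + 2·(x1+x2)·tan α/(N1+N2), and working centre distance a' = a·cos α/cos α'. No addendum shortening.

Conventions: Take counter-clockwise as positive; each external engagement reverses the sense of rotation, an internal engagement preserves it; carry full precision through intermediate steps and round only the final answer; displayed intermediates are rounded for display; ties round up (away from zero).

1.9883

topology: single-mesh involute geometry — m = 4.408, 48T/45T pair
base radii: r_b1 = 101.693288, r_b2 = 95.337458
tip radii: r_a1 = 110.200000, r_a2 = 103.588000
no profile shift: α' = α, a' = a
action lengths: √(r_a1²−r_b1²) = 42.456037, √(r_a2²−r_b2²) = 40.512256
base pitch p_b = π·m·cos α = 13.311620
CR = (42.456037 + 40.512256 − 204.972000·sin 16.00100°)/13.311620 = 1.988256
contact ratio ≈ 1.9883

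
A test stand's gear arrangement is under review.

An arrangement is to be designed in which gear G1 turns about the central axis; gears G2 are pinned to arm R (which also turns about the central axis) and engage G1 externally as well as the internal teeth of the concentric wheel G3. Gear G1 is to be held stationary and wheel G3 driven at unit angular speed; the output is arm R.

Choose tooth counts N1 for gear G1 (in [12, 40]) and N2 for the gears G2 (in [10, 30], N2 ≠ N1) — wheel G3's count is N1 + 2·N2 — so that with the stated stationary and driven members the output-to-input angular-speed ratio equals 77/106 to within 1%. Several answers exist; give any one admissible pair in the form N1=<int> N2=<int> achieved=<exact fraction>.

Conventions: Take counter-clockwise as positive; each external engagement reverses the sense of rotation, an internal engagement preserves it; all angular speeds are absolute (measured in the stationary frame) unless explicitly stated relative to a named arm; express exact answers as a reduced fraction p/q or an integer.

N1=29 N2=24 achieved=77/106

class = planetary set [ratio 77/106 wanted; Willis about the carrier]
Willis with ω_sun = 0: ω_arm/ω_ring = N3/(N1+N3); set equal to 77/106  ⇒  N3/N1 = (77/106)/(1 − 77/106) = 77/29
N3 = N1 + 2·N2  ⇒  N2/N1 = (N3/N1 − 1)/2 = (77/29 − 1)/2 = 24/29
smallest multiple with N1 ≥ 12 and N2 ≥ 10: k = 1  ⇒  N1 = 1·29 = 29, N2 = 1·24 = 24 (N1 ≤ 40, N2 ≤ 30, N2 ≠ N1 ✓), N3 = 29 + 2·24 = 77
check: N3/(N1+N3) with N1 = 29, N3 = 77 gives 77/106; |achieved − target| = 0 ≤ 77/10600 ✓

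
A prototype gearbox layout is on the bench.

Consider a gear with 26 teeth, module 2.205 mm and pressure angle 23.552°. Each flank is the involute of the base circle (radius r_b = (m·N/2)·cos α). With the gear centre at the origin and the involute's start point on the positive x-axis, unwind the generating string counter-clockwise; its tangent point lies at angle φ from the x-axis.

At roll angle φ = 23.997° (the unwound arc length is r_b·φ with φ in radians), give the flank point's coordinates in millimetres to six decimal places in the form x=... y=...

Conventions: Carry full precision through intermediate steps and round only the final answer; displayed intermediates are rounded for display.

recognized (one wheel, involute flank): single-mesh tooth geometry, m = 2.205, N = 26
pitch radius r_p = m·N/2 = 2.205·26/2 = 28.665000
base radius r_b = r_p·cos α = 28.665000·cos 23.552° = 26.277143
roll angle φ = 23.997° = 0.41882666 rad
x = r_b·(cos φ + φ·sin φ) = 28.481765
y = r_b·(sin φ − φ·cos φ) = 0.632299

x=28.481765 y=0.632299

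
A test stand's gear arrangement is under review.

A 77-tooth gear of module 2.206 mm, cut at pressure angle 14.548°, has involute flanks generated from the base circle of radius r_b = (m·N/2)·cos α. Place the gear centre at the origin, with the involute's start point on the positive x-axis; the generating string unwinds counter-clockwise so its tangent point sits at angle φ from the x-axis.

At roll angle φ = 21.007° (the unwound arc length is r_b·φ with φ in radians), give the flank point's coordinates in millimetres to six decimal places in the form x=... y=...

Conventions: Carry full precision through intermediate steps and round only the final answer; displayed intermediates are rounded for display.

x=87.549029 y=1.332500

single-mesh involute tooth geometry (77T wheel at module 2.206)
pitch radius r_p = m·N/2 = 2.206·77/2 = 84.931000
base radius r_b = r_p·cos α = 84.931000·cos 14.548° = 82.207903
roll angle φ = 21.007° = 0.36664132 rad
x = r_b·(cos φ + φ·sin φ) = 87.549029
y = r_b·(sin φ − φ·cos φ) = 1.332500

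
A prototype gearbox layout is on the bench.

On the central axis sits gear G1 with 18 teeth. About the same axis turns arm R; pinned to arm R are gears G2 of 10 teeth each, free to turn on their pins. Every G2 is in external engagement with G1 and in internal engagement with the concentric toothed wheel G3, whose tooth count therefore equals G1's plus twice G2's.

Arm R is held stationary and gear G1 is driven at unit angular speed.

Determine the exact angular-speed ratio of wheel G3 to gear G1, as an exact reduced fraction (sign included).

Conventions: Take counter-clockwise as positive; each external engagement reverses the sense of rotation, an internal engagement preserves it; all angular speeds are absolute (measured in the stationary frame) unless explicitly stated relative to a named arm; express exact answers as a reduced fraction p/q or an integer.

-9/19

recognized (axles ride arm R): planetary set, 18/10/38 teeth
ring teeth: 18 + 2·10 = 38
18(ω_sun−ω_arm) = −38(ω_ring−ω_arm),  ω_arm = 0, ω_sun = 1
ω_ring = 0 − (18/38)(1−0) = -9/19
ω_out/ω_in = -9/19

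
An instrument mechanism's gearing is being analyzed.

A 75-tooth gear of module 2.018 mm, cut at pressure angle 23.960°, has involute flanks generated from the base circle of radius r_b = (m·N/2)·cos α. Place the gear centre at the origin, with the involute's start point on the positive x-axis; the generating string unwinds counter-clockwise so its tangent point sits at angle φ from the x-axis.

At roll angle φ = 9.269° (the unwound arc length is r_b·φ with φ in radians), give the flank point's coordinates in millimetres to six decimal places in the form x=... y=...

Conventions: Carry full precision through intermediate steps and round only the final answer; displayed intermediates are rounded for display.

x=70.053027 y=0.097340

recognized (one wheel, involute flank): single-mesh tooth geometry, m = 2.018, N = 75
pitch radius r_p = m·N/2 = 2.018·75/2 = 75.675000
base radius r_b = r_p·cos α = 75.675000·cos 23.960° = 69.154024
roll angle φ = 9.269° = 0.16177457 rad
x = r_b·(cos φ + φ·sin φ) = 70.053027
y = r_b·(sin φ − φ·cos φ) = 0.097340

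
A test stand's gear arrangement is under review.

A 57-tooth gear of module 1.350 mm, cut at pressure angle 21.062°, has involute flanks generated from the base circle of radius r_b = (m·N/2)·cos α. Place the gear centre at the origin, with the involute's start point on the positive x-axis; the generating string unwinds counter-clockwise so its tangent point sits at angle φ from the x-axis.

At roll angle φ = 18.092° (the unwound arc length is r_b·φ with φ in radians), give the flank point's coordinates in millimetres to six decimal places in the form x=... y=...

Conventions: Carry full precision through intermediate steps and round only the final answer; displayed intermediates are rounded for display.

x=37.650171 y=0.373064

topology: single-mesh involute geometry — m = 1.350, N = 57
pitch radius r_p = m·N/2 = 1.350·57/2 = 38.475000
base radius r_b = r_p·cos α = 38.475000·cos 21.062° = 35.904566
roll angle φ = 18.092° = 0.31576497 rad
x = r_b·(cos φ + φ·sin φ) = 37.650171
y = r_b·(sin φ − φ·cos φ) = 0.373064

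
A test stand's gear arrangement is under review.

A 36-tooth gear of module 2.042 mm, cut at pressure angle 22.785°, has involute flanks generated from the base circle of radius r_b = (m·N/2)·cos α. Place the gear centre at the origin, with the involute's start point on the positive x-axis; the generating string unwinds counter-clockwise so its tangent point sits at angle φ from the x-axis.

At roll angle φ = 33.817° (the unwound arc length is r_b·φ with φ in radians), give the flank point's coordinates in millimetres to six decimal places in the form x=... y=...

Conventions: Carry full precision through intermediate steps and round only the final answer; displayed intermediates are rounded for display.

x=39.286064 y=2.242609

class = single-mesh tooth geometry [base-circle involute, m = 2.042, 36T]
pitch radius r_p = m·N/2 = 2.042·36/2 = 36.756000
base radius r_b = r_p·cos α = 36.756000·cos 22.785° = 33.887730
roll angle φ = 33.817° = 0.59021799 rad
x = r_b·(cos φ + φ·sin φ) = 39.286064
y = r_b·(sin φ − φ·cos φ) = 2.242609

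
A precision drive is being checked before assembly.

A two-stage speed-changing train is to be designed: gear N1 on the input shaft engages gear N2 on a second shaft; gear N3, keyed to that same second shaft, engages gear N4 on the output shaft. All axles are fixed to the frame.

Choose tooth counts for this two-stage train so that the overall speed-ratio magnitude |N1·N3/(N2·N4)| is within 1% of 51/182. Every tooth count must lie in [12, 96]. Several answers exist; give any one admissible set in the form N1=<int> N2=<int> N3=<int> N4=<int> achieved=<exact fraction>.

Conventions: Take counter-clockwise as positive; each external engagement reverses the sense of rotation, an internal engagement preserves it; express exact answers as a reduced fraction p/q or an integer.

N1=12 N2=13 N3=17 N4=56 achieved=51/182

topology: fixed-axis compound train — 2 stages, target 51/182
target = 51/182 in lowest terms: an exact hit needs N1·N3 = k·51 and N2·N4 = k·182 for one integer k, every count in [12, 96]; additionally prefer no 1:1 stage (N1 ≠ N2, N3 ≠ N4)
k = 1…3: no 1:1-free in-range split of k·51 and k·182 into factor pairs; take k = 4
k = 4: N1·N3 = 204 = 12·17, N2·N4 = 728 = 13·56
achieved = 12·17/(13·56) = 51/182; |achieved − target| = 0 ≤ 51/18200 ✓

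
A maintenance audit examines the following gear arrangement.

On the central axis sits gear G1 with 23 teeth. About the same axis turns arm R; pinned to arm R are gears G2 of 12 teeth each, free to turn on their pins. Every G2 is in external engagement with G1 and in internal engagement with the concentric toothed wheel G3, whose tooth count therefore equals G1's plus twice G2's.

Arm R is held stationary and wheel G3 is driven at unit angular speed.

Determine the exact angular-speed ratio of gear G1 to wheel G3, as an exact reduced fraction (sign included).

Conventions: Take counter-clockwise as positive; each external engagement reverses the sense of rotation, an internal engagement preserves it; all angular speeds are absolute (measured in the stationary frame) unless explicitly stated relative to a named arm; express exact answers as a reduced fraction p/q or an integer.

-47/23

planetary set (23T centre, 12T on arm, 47T internal) — Willis relation
ring teeth: 23 + 2·12 = 47
23(ω_sun−ω_arm) = −47(ω_ring−ω_arm),  ω_arm = 0, ω_ring = 1
ω_sun = 0 − (47/23)(1−0) = -47/23
ω_out/ω_in = -47/23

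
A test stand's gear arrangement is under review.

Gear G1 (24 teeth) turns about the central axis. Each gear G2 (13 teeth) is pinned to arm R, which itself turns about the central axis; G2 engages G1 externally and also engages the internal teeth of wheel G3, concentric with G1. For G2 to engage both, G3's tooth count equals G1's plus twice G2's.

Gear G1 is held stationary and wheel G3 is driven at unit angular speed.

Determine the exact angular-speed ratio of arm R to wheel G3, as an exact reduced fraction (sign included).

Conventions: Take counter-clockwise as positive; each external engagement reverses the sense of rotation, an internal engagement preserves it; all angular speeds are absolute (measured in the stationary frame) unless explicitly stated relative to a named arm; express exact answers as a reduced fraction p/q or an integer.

25/37

class = planetary set [G3 = 24+2·13 = 50; Willis about the carrier]
ring teeth: 24 + 2·13 = 50
24(ω_sun−ω_arm) = −50(ω_ring−ω_arm),  ω_sun = 0, ω_ring = 1
24(0−ω_arm) = −50(1−ω_arm)  ⇒  74·ω_arm = 50  ⇒  ω_arm = 25/37
ω_out/ω_in = 25/37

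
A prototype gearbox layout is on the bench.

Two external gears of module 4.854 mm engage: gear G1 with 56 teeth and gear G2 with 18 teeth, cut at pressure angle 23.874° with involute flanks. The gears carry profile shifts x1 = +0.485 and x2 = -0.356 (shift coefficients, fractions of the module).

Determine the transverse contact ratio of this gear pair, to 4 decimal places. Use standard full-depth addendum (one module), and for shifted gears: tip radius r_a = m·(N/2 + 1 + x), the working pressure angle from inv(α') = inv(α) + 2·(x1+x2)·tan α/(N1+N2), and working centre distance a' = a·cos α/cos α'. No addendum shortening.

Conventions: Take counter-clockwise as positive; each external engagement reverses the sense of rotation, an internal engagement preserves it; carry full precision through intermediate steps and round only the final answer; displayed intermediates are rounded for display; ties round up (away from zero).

1.5179

topology: single-mesh involute geometry — m = 4.854, 56T/18T pair
base radii: r_b1 = 124.283058, r_b2 = 39.948126
tip radii: r_a1 = 143.120190, r_a2 = 46.811976
inv(α') = inv(23.874°) + 2·(+0.485-0.356)·tan α/(56+18) = 0.02745942  ⇒  α' = 24.31604°
a' = a·cos α / cos α' = 179.5980·cos 23.874°/cos 24.31604° = 180.218740
action lengths: √(r_a1²−r_b1²) = 70.972603, √(r_a2²−r_b2²) = 24.403040
base pitch p_b = π·m·cos α = 13.944526
CR = (70.972603 + 24.403040 − 180.218740·sin 24.31604°)/13.944526 = 1.517948
contact ratio ≈ 1.5179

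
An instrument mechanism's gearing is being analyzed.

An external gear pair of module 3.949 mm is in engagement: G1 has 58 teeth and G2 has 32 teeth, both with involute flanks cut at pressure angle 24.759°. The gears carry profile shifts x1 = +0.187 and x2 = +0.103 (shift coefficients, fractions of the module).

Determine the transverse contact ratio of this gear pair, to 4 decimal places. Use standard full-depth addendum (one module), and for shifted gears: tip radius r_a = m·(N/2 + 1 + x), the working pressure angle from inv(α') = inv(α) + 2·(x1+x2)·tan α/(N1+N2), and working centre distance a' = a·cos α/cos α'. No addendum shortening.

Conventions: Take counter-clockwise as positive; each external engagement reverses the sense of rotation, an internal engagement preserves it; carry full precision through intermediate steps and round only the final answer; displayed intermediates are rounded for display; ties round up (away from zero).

recognized (one external pair, fixed centres): single-mesh tooth geometry, m = 3.949, N1 = 58, N2 = 32
base radii: r_b1 = 103.993932, r_b2 = 57.375962
tip radii: r_a1 = 119.208463, r_a2 = 67.539747
inv(α') = inv(24.759°) + 2·(+0.187+0.103)·tan α/(58+32) = 0.03204288  ⇒  α' = 25.53176°
a' = a·cos α / cos α' = 177.7050·cos 24.759°/cos 25.53176° = 178.833628
action lengths: √(r_a1²−r_b1²) = 58.274521, √(r_a2²−r_b2²) = 35.631676
base pitch p_b = π·m·cos α = 11.265744
CR = (58.274521 + 35.631676 − 178.833628·sin 25.53176°)/11.265744 = 1.493631
contact ratio ≈ 1.4936

1.4936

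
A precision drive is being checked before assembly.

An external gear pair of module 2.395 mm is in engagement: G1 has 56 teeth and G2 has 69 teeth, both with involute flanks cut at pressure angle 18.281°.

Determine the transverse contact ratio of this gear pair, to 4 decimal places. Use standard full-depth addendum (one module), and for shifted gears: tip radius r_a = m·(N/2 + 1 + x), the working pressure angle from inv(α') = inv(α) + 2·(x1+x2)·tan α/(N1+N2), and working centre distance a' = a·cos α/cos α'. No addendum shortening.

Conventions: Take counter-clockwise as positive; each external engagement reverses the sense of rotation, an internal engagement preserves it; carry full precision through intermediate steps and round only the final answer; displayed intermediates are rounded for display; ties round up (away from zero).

1.8961

recognized (one external pair, fixed centres): single-mesh tooth geometry, m = 2.395, N1 = 56, N2 = 69
base radii: r_b1 = 63.675452, r_b2 = 78.457253
tip radii: r_a1 = 69.455000, r_a2 = 85.022500
no profile shift: α' = α, a' = a
action lengths: √(r_a1²−r_b1²) = 27.738671, √(r_a2²−r_b2²) = 32.761028
base pitch p_b = π·m·cos α = 7.144369
CR = (27.738671 + 32.761028 − 149.687500·sin 18.28100°)/7.144369 = 1.896051
contact ratio ≈ 1.8961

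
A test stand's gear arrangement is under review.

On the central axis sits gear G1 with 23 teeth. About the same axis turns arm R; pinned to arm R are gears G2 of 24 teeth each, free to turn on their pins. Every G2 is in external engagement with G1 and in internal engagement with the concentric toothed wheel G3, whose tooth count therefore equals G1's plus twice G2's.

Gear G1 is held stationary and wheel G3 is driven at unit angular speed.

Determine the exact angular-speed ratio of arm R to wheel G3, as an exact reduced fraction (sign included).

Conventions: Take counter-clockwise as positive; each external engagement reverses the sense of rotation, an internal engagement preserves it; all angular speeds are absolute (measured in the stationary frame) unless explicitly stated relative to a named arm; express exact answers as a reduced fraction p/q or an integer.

71/94

class = planetary set [G3 = 23+2·24 = 71; Willis about the carrier]
ring teeth: 23 + 2·24 = 71
23(ω_sun−ω_arm) = −71(ω_ring−ω_arm),  ω_sun = 0, ω_ring = 1
23(0−ω_arm) = −71(1−ω_arm)  ⇒  94·ω_arm = 71  ⇒  ω_arm = 71/94
ω_out/ω_in = 71/94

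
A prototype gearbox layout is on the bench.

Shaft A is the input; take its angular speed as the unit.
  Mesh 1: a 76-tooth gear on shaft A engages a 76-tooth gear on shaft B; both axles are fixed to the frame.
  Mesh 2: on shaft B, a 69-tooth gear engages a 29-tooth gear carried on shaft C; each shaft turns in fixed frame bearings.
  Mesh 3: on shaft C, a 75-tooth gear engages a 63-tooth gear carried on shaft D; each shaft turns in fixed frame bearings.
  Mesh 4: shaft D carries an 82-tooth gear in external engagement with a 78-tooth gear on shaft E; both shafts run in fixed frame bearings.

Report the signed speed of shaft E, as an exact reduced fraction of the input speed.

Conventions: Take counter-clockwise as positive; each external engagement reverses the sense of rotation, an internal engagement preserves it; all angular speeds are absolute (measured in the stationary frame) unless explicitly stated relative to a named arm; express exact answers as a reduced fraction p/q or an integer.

4-mesh fixed-axis compound train (all bearings frame-fixed)
mesh 1 [76T→76T]: |ω|/ω_in = 1×76/76 = 1, sense flips to −
mesh 2 [69T→29T]: |ω|/ω_in = 1×69/29 = 69/29, sense flips to +
mesh 3 [75T→63T]: |ω|/ω_in = (69/29)×75/63 = 575/203, sense flips to −
mesh 4 [82T→78T]: |ω|/ω_in = (575/203)×82/78 = 23575/7917, sense flips to +
signed output speed (× input speed) = 23575/7917

23575/7917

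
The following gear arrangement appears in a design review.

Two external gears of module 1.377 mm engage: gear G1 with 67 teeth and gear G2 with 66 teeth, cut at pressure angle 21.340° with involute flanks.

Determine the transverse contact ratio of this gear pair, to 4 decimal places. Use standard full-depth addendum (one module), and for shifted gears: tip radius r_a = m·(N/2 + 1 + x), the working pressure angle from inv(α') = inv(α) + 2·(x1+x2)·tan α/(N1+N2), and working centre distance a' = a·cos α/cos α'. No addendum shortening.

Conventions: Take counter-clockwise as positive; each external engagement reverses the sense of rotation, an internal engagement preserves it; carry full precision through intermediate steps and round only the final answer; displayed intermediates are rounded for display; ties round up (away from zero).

topology: single-mesh involute geometry — m = 1.377, 67T/66T pair
base radii: r_b1 = 42.966742, r_b2 = 42.325447
tip radii: r_a1 = 47.506500, r_a2 = 46.818000
no profile shift: α' = α, a' = a
action lengths: √(r_a1²−r_b1²) = 20.266392, √(r_a2²−r_b2²) = 20.012038
base pitch p_b = π·m·cos α = 4.029373
CR = (20.266392 + 20.012038 − 91.570500·sin 21.34000°)/4.029373 = 1.726268
contact ratio ≈ 1.7263

1.7263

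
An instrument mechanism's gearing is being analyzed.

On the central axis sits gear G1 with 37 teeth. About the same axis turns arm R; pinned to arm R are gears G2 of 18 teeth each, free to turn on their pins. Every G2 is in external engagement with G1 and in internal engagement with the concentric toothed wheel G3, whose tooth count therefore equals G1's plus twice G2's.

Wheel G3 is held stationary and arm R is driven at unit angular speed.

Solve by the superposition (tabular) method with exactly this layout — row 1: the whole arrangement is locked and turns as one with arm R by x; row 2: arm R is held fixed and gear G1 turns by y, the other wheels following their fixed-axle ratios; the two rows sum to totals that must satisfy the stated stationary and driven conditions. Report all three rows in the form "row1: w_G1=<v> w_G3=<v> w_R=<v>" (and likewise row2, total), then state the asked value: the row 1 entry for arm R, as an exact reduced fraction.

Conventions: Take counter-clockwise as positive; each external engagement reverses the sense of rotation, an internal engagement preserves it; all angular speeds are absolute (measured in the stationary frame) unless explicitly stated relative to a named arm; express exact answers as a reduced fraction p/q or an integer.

planetary set (37T centre, 18T on arm, 73T internal) — Willis relation
row 1 — lock + rotate with arm: ω_sun = ω_ring = ω_arm = x
row 2 — arm fixed, fixed-axis ratios: sun y, ring −(37/73)·y, arm 0
boundary: total ω_ring = x − (37/73)·y = 0 and total ω_arm = x = 1  ⇒  y = 73/37, x = 1
row 2 ring = −(37/73)·73/37 = -1
totals (row 1 + row 2): sun 1 + 73/37 = 110/37, ring 1 + (-1) = 0, arm 1 + 0 = 1
asked cell (row1, arm) = 1

row1: w_G1=1 w_G3=1 w_R=1
row2: w_G1=73/37 w_G3=-1 w_R=0
total: w_G1=110/37 w_G3=0 w_R=1
asked value: 1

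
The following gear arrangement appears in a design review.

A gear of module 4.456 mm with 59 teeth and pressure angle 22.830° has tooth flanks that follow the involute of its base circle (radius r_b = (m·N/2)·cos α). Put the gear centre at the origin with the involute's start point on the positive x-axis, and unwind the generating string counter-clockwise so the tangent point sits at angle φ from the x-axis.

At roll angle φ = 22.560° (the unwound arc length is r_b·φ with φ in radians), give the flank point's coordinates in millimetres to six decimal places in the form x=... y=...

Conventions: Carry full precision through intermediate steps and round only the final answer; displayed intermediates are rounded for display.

x=130.184808 y=2.427270

recognized (one wheel, involute flank): single-mesh tooth geometry, m = 4.456, N = 59
pitch radius r_p = m·N/2 = 4.456·59/2 = 131.452000
base radius r_b = r_p·cos α = 131.452000·cos 22.830° = 121.154066
roll angle φ = 22.560° = 0.39374628 rad
x = r_b·(cos φ + φ·sin φ) = 130.184808
y = r_b·(sin φ − φ·cos φ) = 2.427270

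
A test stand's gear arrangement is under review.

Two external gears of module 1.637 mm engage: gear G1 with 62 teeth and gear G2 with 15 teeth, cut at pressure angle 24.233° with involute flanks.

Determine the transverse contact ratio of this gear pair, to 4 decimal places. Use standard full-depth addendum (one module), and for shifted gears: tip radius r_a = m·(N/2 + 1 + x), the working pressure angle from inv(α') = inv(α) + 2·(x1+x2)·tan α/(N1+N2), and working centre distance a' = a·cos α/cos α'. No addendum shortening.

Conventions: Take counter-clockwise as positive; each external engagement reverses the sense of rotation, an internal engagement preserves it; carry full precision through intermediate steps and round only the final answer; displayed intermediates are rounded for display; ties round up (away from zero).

1.4807

class = single-mesh tooth geometry [involute pair 62T × 15T, m = 1.637]
base radii: r_b1 = 46.275371, r_b2 = 11.195654
tip radii: r_a1 = 52.384000, r_a2 = 13.914500
no profile shift: α' = α, a' = a
action lengths: √(r_a1²−r_b1²) = 24.549410, √(r_a2²−r_b2²) = 8.262605
base pitch p_b = π·m·cos α = 4.689625
CR = (24.549410 + 8.262605 − 63.024500·sin 24.23300°)/4.689625 = 1.480655
contact ratio ≈ 1.4807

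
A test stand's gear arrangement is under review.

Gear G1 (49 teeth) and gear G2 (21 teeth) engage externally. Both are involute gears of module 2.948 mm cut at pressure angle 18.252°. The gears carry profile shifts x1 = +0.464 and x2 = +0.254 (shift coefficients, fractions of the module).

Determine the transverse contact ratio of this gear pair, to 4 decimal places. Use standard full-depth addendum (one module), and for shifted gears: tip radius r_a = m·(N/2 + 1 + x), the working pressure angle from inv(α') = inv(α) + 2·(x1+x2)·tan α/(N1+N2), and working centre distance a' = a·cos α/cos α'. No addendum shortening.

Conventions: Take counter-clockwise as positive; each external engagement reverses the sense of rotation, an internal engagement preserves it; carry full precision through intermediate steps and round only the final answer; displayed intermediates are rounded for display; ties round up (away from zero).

class = single-mesh tooth geometry [involute pair 49T × 21T, m = 2.948]
base radii: r_b1 = 68.592180, r_b2 = 29.396648
tip radii: r_a1 = 76.541872, r_a2 = 34.650792
inv(α') = inv(18.252°) + 2·(+0.464+0.254)·tan α/(49+21) = 0.01799715  ⇒  α' = 21.25033°
a' = a·cos α / cos α' = 103.1800·cos 18.252°/cos 21.25033° = 105.137577
action lengths: √(r_a1²−r_b1²) = 33.967206, √(r_a2²−r_b2²) = 18.344330
base pitch p_b = π·m·cos α = 8.795457
CR = (33.967206 + 18.344330 − 105.137577·sin 21.25033°)/8.795457 = 1.615051
contact ratio ≈ 1.6151

1.6151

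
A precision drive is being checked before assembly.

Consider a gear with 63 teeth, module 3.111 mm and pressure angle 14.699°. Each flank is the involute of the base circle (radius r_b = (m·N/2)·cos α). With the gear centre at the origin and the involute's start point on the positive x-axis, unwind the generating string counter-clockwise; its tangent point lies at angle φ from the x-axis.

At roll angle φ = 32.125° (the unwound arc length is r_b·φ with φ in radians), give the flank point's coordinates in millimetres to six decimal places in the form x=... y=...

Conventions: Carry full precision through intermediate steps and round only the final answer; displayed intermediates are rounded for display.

x=108.538046 y=5.396159

class = single-mesh tooth geometry [base-circle involute, m = 3.111, 63T]
pitch radius r_p = m·N/2 = 3.111·63/2 = 97.996500
base radius r_b = r_p·cos α = 97.996500·cos 14.699° = 94.789288
roll angle φ = 32.125° = 0.56068702 rad
x = r_b·(cos φ + φ·sin φ) = 108.538046
y = r_b·(sin φ − φ·cos φ) = 5.396159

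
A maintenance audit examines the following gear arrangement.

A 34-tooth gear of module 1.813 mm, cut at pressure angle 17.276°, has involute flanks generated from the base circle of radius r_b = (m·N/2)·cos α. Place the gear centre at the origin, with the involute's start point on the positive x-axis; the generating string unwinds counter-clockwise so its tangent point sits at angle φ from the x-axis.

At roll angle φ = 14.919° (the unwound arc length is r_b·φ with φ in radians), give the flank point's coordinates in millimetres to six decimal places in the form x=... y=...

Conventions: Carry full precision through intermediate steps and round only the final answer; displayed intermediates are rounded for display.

x=30.411376 y=0.172021

class = single-mesh tooth geometry [base-circle involute, m = 1.813, 34T]
pitch radius r_p = m·N/2 = 1.813·34/2 = 30.821000
base radius r_b = r_p·cos α = 30.821000·cos 17.276° = 29.430519
roll angle φ = 14.919° = 0.26038567 rad
x = r_b·(cos φ + φ·sin φ) = 30.411376
y = r_b·(sin φ − φ·cos φ) = 0.172021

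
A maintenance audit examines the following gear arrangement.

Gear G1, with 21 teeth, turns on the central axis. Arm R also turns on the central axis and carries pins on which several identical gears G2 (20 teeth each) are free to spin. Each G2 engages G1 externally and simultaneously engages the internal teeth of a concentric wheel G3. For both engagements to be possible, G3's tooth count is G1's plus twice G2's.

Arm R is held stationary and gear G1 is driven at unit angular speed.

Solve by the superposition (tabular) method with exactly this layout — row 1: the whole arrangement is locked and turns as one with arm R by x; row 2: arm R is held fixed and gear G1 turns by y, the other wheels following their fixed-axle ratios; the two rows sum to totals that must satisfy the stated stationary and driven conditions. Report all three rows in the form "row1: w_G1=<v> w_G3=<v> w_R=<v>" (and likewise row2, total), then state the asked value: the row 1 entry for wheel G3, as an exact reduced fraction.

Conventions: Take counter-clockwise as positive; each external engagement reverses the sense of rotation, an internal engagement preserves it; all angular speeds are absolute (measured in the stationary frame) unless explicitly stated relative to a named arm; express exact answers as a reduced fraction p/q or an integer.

planetary set (21T centre, 20T on arm, 61T internal) — Willis relation
row 1 (train locked, turned with arm): all members turn x
superposition row 2 [arm held]: sun y, ring −(21/61)·y, arm 0
boundary: total ω_arm = x = 0 and total ω_sun = x + y = 1  ⇒  y = 1, x = 0
row 2 ring = −(21/61)·1 = -21/61
totals (row 1 + row 2): sun 0 + 1 = 1, ring 0 + (-21/61) = -21/61, arm 0 + 0 = 0
asked cell (row1, ring) = 0

row1: w_G1=0 w_G3=0 w_R=0
row2: w_G1=1 w_G3=-21/61 w_R=0
total: w_G1=1 w_G3=-21/61 w_R=0
asked value: 0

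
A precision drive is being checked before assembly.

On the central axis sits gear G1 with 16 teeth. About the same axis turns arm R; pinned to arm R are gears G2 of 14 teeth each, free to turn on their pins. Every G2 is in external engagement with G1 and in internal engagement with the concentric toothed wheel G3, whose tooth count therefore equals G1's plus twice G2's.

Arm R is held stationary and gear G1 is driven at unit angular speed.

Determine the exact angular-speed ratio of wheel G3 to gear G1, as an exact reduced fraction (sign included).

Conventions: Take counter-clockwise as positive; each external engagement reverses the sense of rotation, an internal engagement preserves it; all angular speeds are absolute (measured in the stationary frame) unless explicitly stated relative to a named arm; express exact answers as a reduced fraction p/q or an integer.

-4/11

planetary set (16T centre, 14T on arm, 44T internal) — Willis relation
ring teeth: 16 + 2·14 = 44
16(ω_sun−ω_arm) = −44(ω_ring−ω_arm),  ω_arm = 0, ω_sun = 1
ω_ring = 0 − (16/44)(1−0) = -4/11
ω_out/ω_in = -4/11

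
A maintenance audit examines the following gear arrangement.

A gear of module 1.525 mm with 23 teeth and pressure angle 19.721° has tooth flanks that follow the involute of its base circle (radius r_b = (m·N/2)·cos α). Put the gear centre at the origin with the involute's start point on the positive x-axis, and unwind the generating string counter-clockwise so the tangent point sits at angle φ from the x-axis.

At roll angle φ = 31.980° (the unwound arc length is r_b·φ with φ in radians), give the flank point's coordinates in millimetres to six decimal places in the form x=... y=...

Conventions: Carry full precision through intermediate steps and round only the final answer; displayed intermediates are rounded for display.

single-mesh involute tooth geometry (23T wheel at module 1.525)
pitch radius r_p = m·N/2 = 1.525·23/2 = 17.537500
base radius r_b = r_p·cos α = 17.537500·cos 19.721° = 16.508872
roll angle φ = 31.980° = 0.55815629 rad
x = r_b·(cos φ + φ·sin φ) = 18.883599
y = r_b·(sin φ − φ·cos φ) = 0.927412

x=18.883599 y=0.927412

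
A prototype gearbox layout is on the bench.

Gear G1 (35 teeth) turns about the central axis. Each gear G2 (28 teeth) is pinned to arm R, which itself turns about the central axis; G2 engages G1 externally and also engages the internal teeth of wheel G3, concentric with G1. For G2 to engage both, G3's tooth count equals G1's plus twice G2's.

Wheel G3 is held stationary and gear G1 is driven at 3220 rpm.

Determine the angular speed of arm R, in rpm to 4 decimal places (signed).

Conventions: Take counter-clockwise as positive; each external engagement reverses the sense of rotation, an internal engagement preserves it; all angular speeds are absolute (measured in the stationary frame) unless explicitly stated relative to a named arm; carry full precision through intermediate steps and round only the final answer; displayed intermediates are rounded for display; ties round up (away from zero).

recognized (axles ride arm R): planetary set, 35/28/91 teeth
normalise by the input: solve with ω_sun = 1, then scale by 3220 rpm
ring teeth: 35 + 2·28 = 91
35(ω_sun−ω_arm) = −91(ω_ring−ω_arm),  ω_ring = 0, ω_sun = 1
35(1−ω_arm) = −91(0−ω_arm)  ⇒  126·ω_arm = 35  ⇒  ω_arm = 5/18
scale: ω_arm = 5/18 × 3220 rpm = +894.4444 rpm

+894.4444 rpm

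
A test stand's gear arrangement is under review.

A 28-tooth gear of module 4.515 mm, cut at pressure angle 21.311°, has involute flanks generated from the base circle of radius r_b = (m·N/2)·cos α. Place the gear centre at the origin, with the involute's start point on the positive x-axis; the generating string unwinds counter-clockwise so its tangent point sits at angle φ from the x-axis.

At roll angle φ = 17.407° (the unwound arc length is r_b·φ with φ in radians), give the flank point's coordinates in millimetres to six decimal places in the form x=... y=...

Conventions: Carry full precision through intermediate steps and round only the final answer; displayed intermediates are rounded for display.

x=61.543081 y=0.545374

class = single-mesh tooth geometry [base-circle involute, m = 4.515, 28T]
pitch radius r_p = m·N/2 = 4.515·28/2 = 63.210000
base radius r_b = r_p·cos α = 63.210000·cos 21.311° = 58.887793
roll angle φ = 17.407° = 0.30380946 rad
x = r_b·(cos φ + φ·sin φ) = 61.543081
y = r_b·(sin φ − φ·cos φ) = 0.545374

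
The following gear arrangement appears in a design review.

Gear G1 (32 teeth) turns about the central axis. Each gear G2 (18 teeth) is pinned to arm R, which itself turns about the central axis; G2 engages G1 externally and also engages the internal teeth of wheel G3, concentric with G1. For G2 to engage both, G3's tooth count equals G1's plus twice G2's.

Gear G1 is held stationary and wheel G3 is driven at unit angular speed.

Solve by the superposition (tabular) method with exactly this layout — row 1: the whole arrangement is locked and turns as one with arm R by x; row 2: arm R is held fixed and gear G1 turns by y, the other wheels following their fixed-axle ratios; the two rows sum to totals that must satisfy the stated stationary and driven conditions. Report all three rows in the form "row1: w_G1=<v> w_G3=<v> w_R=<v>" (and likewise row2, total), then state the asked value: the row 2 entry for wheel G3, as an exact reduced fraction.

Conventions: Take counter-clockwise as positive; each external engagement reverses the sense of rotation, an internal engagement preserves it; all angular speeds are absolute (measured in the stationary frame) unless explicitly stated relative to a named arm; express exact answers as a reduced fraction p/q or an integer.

row1: w_G1=17/25 w_G3=17/25 w_R=17/25
row2: w_G1=-17/25 w_G3=8/25 w_R=0
total: w_G1=0 w_G3=1 w_R=17/25
asked value: 8/25

topology: planetary set — G1 32T / G2 18T / G3 68T, arm = carrier (Willis)
row 1 — lock + rotate with arm: ω_sun = ω_ring = ω_arm = x
superposition row 2 [arm held]: sun y, ring −(32/68)·y, arm 0
boundary: total ω_sun = x + y = 0 and total ω_ring = x − (32/68)·y = 1  ⇒  y = -17/25, x = 17/25
row 2 ring = −(32/68)·(-17/25) = 8/25
totals (row 1 + row 2): sun 17/25 + (-17/25) = 0, ring 17/25 + 8/25 = 1, arm 17/25 + 0 = 17/25
asked cell (row2, ring) = 8/25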